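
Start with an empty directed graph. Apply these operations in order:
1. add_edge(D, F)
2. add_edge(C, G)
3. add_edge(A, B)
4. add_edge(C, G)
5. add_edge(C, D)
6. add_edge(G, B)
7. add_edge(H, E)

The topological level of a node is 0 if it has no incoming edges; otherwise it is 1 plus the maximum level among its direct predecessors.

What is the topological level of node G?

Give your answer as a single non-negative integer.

Answer: 1

Derivation:
Op 1: add_edge(D, F). Edges now: 1
Op 2: add_edge(C, G). Edges now: 2
Op 3: add_edge(A, B). Edges now: 3
Op 4: add_edge(C, G) (duplicate, no change). Edges now: 3
Op 5: add_edge(C, D). Edges now: 4
Op 6: add_edge(G, B). Edges now: 5
Op 7: add_edge(H, E). Edges now: 6
Compute levels (Kahn BFS):
  sources (in-degree 0): A, C, H
  process A: level=0
    A->B: in-degree(B)=1, level(B)>=1
  process C: level=0
    C->D: in-degree(D)=0, level(D)=1, enqueue
    C->G: in-degree(G)=0, level(G)=1, enqueue
  process H: level=0
    H->E: in-degree(E)=0, level(E)=1, enqueue
  process D: level=1
    D->F: in-degree(F)=0, level(F)=2, enqueue
  process G: level=1
    G->B: in-degree(B)=0, level(B)=2, enqueue
  process E: level=1
  process F: level=2
  process B: level=2
All levels: A:0, B:2, C:0, D:1, E:1, F:2, G:1, H:0
level(G) = 1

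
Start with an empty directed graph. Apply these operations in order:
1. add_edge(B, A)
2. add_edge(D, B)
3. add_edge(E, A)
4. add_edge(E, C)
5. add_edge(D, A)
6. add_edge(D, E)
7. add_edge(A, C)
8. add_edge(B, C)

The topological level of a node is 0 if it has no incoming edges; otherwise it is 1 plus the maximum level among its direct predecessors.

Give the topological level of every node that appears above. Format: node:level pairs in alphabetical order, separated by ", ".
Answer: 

Answer: A:2, B:1, C:3, D:0, E:1

Derivation:
Op 1: add_edge(B, A). Edges now: 1
Op 2: add_edge(D, B). Edges now: 2
Op 3: add_edge(E, A). Edges now: 3
Op 4: add_edge(E, C). Edges now: 4
Op 5: add_edge(D, A). Edges now: 5
Op 6: add_edge(D, E). Edges now: 6
Op 7: add_edge(A, C). Edges now: 7
Op 8: add_edge(B, C). Edges now: 8
Compute levels (Kahn BFS):
  sources (in-degree 0): D
  process D: level=0
    D->A: in-degree(A)=2, level(A)>=1
    D->B: in-degree(B)=0, level(B)=1, enqueue
    D->E: in-degree(E)=0, level(E)=1, enqueue
  process B: level=1
    B->A: in-degree(A)=1, level(A)>=2
    B->C: in-degree(C)=2, level(C)>=2
  process E: level=1
    E->A: in-degree(A)=0, level(A)=2, enqueue
    E->C: in-degree(C)=1, level(C)>=2
  process A: level=2
    A->C: in-degree(C)=0, level(C)=3, enqueue
  process C: level=3
All levels: A:2, B:1, C:3, D:0, E:1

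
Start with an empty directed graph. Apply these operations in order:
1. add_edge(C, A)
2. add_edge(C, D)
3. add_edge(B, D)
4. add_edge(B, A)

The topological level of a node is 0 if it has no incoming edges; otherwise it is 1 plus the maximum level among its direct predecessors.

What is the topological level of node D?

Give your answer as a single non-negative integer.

Op 1: add_edge(C, A). Edges now: 1
Op 2: add_edge(C, D). Edges now: 2
Op 3: add_edge(B, D). Edges now: 3
Op 4: add_edge(B, A). Edges now: 4
Compute levels (Kahn BFS):
  sources (in-degree 0): B, C
  process B: level=0
    B->A: in-degree(A)=1, level(A)>=1
    B->D: in-degree(D)=1, level(D)>=1
  process C: level=0
    C->A: in-degree(A)=0, level(A)=1, enqueue
    C->D: in-degree(D)=0, level(D)=1, enqueue
  process A: level=1
  process D: level=1
All levels: A:1, B:0, C:0, D:1
level(D) = 1

Answer: 1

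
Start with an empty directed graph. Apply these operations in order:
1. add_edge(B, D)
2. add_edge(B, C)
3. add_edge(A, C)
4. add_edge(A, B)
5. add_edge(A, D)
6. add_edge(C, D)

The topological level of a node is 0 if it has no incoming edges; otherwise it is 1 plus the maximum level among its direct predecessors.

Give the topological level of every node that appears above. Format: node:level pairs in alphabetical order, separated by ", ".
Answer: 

Op 1: add_edge(B, D). Edges now: 1
Op 2: add_edge(B, C). Edges now: 2
Op 3: add_edge(A, C). Edges now: 3
Op 4: add_edge(A, B). Edges now: 4
Op 5: add_edge(A, D). Edges now: 5
Op 6: add_edge(C, D). Edges now: 6
Compute levels (Kahn BFS):
  sources (in-degree 0): A
  process A: level=0
    A->B: in-degree(B)=0, level(B)=1, enqueue
    A->C: in-degree(C)=1, level(C)>=1
    A->D: in-degree(D)=2, level(D)>=1
  process B: level=1
    B->C: in-degree(C)=0, level(C)=2, enqueue
    B->D: in-degree(D)=1, level(D)>=2
  process C: level=2
    C->D: in-degree(D)=0, level(D)=3, enqueue
  process D: level=3
All levels: A:0, B:1, C:2, D:3

Answer: A:0, B:1, C:2, D:3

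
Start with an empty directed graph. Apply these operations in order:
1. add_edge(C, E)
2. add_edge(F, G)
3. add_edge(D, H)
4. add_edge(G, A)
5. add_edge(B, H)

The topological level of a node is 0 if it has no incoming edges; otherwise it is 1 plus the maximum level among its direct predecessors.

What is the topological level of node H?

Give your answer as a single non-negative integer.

Op 1: add_edge(C, E). Edges now: 1
Op 2: add_edge(F, G). Edges now: 2
Op 3: add_edge(D, H). Edges now: 3
Op 4: add_edge(G, A). Edges now: 4
Op 5: add_edge(B, H). Edges now: 5
Compute levels (Kahn BFS):
  sources (in-degree 0): B, C, D, F
  process B: level=0
    B->H: in-degree(H)=1, level(H)>=1
  process C: level=0
    C->E: in-degree(E)=0, level(E)=1, enqueue
  process D: level=0
    D->H: in-degree(H)=0, level(H)=1, enqueue
  process F: level=0
    F->G: in-degree(G)=0, level(G)=1, enqueue
  process E: level=1
  process H: level=1
  process G: level=1
    G->A: in-degree(A)=0, level(A)=2, enqueue
  process A: level=2
All levels: A:2, B:0, C:0, D:0, E:1, F:0, G:1, H:1
level(H) = 1

Answer: 1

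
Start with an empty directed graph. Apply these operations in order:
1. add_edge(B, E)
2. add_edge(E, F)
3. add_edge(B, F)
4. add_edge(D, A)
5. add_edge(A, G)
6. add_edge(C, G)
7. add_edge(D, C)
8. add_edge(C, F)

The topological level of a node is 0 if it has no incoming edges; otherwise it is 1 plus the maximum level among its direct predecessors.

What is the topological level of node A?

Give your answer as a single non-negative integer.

Op 1: add_edge(B, E). Edges now: 1
Op 2: add_edge(E, F). Edges now: 2
Op 3: add_edge(B, F). Edges now: 3
Op 4: add_edge(D, A). Edges now: 4
Op 5: add_edge(A, G). Edges now: 5
Op 6: add_edge(C, G). Edges now: 6
Op 7: add_edge(D, C). Edges now: 7
Op 8: add_edge(C, F). Edges now: 8
Compute levels (Kahn BFS):
  sources (in-degree 0): B, D
  process B: level=0
    B->E: in-degree(E)=0, level(E)=1, enqueue
    B->F: in-degree(F)=2, level(F)>=1
  process D: level=0
    D->A: in-degree(A)=0, level(A)=1, enqueue
    D->C: in-degree(C)=0, level(C)=1, enqueue
  process E: level=1
    E->F: in-degree(F)=1, level(F)>=2
  process A: level=1
    A->G: in-degree(G)=1, level(G)>=2
  process C: level=1
    C->F: in-degree(F)=0, level(F)=2, enqueue
    C->G: in-degree(G)=0, level(G)=2, enqueue
  process F: level=2
  process G: level=2
All levels: A:1, B:0, C:1, D:0, E:1, F:2, G:2
level(A) = 1

Answer: 1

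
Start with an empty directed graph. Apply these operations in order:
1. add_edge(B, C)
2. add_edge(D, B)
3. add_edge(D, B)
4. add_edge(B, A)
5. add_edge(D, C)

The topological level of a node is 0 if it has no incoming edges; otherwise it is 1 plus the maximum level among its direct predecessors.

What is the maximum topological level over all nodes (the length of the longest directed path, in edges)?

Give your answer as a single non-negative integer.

Op 1: add_edge(B, C). Edges now: 1
Op 2: add_edge(D, B). Edges now: 2
Op 3: add_edge(D, B) (duplicate, no change). Edges now: 2
Op 4: add_edge(B, A). Edges now: 3
Op 5: add_edge(D, C). Edges now: 4
Compute levels (Kahn BFS):
  sources (in-degree 0): D
  process D: level=0
    D->B: in-degree(B)=0, level(B)=1, enqueue
    D->C: in-degree(C)=1, level(C)>=1
  process B: level=1
    B->A: in-degree(A)=0, level(A)=2, enqueue
    B->C: in-degree(C)=0, level(C)=2, enqueue
  process A: level=2
  process C: level=2
All levels: A:2, B:1, C:2, D:0
max level = 2

Answer: 2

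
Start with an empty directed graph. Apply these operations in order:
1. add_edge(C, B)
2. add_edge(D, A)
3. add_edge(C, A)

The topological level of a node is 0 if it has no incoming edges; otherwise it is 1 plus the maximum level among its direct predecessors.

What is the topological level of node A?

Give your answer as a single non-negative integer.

Op 1: add_edge(C, B). Edges now: 1
Op 2: add_edge(D, A). Edges now: 2
Op 3: add_edge(C, A). Edges now: 3
Compute levels (Kahn BFS):
  sources (in-degree 0): C, D
  process C: level=0
    C->A: in-degree(A)=1, level(A)>=1
    C->B: in-degree(B)=0, level(B)=1, enqueue
  process D: level=0
    D->A: in-degree(A)=0, level(A)=1, enqueue
  process B: level=1
  process A: level=1
All levels: A:1, B:1, C:0, D:0
level(A) = 1

Answer: 1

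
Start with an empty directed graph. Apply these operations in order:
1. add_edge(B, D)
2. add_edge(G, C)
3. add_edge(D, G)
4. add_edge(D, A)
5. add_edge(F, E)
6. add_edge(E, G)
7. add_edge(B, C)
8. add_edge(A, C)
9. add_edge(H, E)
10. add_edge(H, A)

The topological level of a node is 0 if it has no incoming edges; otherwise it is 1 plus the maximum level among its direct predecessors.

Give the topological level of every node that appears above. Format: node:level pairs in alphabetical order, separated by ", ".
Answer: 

Answer: A:2, B:0, C:3, D:1, E:1, F:0, G:2, H:0

Derivation:
Op 1: add_edge(B, D). Edges now: 1
Op 2: add_edge(G, C). Edges now: 2
Op 3: add_edge(D, G). Edges now: 3
Op 4: add_edge(D, A). Edges now: 4
Op 5: add_edge(F, E). Edges now: 5
Op 6: add_edge(E, G). Edges now: 6
Op 7: add_edge(B, C). Edges now: 7
Op 8: add_edge(A, C). Edges now: 8
Op 9: add_edge(H, E). Edges now: 9
Op 10: add_edge(H, A). Edges now: 10
Compute levels (Kahn BFS):
  sources (in-degree 0): B, F, H
  process B: level=0
    B->C: in-degree(C)=2, level(C)>=1
    B->D: in-degree(D)=0, level(D)=1, enqueue
  process F: level=0
    F->E: in-degree(E)=1, level(E)>=1
  process H: level=0
    H->A: in-degree(A)=1, level(A)>=1
    H->E: in-degree(E)=0, level(E)=1, enqueue
  process D: level=1
    D->A: in-degree(A)=0, level(A)=2, enqueue
    D->G: in-degree(G)=1, level(G)>=2
  process E: level=1
    E->G: in-degree(G)=0, level(G)=2, enqueue
  process A: level=2
    A->C: in-degree(C)=1, level(C)>=3
  process G: level=2
    G->C: in-degree(C)=0, level(C)=3, enqueue
  process C: level=3
All levels: A:2, B:0, C:3, D:1, E:1, F:0, G:2, H:0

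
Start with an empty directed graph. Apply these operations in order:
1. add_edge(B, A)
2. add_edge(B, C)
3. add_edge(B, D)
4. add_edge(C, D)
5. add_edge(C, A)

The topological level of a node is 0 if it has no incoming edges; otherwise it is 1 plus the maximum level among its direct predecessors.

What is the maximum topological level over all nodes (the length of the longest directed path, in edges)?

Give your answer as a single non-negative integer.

Answer: 2

Derivation:
Op 1: add_edge(B, A). Edges now: 1
Op 2: add_edge(B, C). Edges now: 2
Op 3: add_edge(B, D). Edges now: 3
Op 4: add_edge(C, D). Edges now: 4
Op 5: add_edge(C, A). Edges now: 5
Compute levels (Kahn BFS):
  sources (in-degree 0): B
  process B: level=0
    B->A: in-degree(A)=1, level(A)>=1
    B->C: in-degree(C)=0, level(C)=1, enqueue
    B->D: in-degree(D)=1, level(D)>=1
  process C: level=1
    C->A: in-degree(A)=0, level(A)=2, enqueue
    C->D: in-degree(D)=0, level(D)=2, enqueue
  process A: level=2
  process D: level=2
All levels: A:2, B:0, C:1, D:2
max level = 2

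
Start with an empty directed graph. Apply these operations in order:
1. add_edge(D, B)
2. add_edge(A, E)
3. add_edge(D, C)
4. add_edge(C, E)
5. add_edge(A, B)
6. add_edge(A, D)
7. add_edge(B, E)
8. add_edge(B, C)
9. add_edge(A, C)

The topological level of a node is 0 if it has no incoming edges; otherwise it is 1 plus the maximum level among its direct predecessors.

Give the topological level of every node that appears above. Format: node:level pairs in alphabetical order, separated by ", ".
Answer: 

Answer: A:0, B:2, C:3, D:1, E:4

Derivation:
Op 1: add_edge(D, B). Edges now: 1
Op 2: add_edge(A, E). Edges now: 2
Op 3: add_edge(D, C). Edges now: 3
Op 4: add_edge(C, E). Edges now: 4
Op 5: add_edge(A, B). Edges now: 5
Op 6: add_edge(A, D). Edges now: 6
Op 7: add_edge(B, E). Edges now: 7
Op 8: add_edge(B, C). Edges now: 8
Op 9: add_edge(A, C). Edges now: 9
Compute levels (Kahn BFS):
  sources (in-degree 0): A
  process A: level=0
    A->B: in-degree(B)=1, level(B)>=1
    A->C: in-degree(C)=2, level(C)>=1
    A->D: in-degree(D)=0, level(D)=1, enqueue
    A->E: in-degree(E)=2, level(E)>=1
  process D: level=1
    D->B: in-degree(B)=0, level(B)=2, enqueue
    D->C: in-degree(C)=1, level(C)>=2
  process B: level=2
    B->C: in-degree(C)=0, level(C)=3, enqueue
    B->E: in-degree(E)=1, level(E)>=3
  process C: level=3
    C->E: in-degree(E)=0, level(E)=4, enqueue
  process E: level=4
All levels: A:0, B:2, C:3, D:1, E:4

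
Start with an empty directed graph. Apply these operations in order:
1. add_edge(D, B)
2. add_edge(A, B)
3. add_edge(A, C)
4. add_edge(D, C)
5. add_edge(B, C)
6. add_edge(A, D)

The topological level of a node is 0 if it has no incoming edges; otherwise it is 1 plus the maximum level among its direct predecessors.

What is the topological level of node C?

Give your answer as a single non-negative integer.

Op 1: add_edge(D, B). Edges now: 1
Op 2: add_edge(A, B). Edges now: 2
Op 3: add_edge(A, C). Edges now: 3
Op 4: add_edge(D, C). Edges now: 4
Op 5: add_edge(B, C). Edges now: 5
Op 6: add_edge(A, D). Edges now: 6
Compute levels (Kahn BFS):
  sources (in-degree 0): A
  process A: level=0
    A->B: in-degree(B)=1, level(B)>=1
    A->C: in-degree(C)=2, level(C)>=1
    A->D: in-degree(D)=0, level(D)=1, enqueue
  process D: level=1
    D->B: in-degree(B)=0, level(B)=2, enqueue
    D->C: in-degree(C)=1, level(C)>=2
  process B: level=2
    B->C: in-degree(C)=0, level(C)=3, enqueue
  process C: level=3
All levels: A:0, B:2, C:3, D:1
level(C) = 3

Answer: 3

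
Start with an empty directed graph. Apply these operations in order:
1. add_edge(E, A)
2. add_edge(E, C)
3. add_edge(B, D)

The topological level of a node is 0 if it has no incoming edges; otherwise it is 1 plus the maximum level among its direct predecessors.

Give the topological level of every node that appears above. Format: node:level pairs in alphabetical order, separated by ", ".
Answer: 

Op 1: add_edge(E, A). Edges now: 1
Op 2: add_edge(E, C). Edges now: 2
Op 3: add_edge(B, D). Edges now: 3
Compute levels (Kahn BFS):
  sources (in-degree 0): B, E
  process B: level=0
    B->D: in-degree(D)=0, level(D)=1, enqueue
  process E: level=0
    E->A: in-degree(A)=0, level(A)=1, enqueue
    E->C: in-degree(C)=0, level(C)=1, enqueue
  process D: level=1
  process A: level=1
  process C: level=1
All levels: A:1, B:0, C:1, D:1, E:0

Answer: A:1, B:0, C:1, D:1, E:0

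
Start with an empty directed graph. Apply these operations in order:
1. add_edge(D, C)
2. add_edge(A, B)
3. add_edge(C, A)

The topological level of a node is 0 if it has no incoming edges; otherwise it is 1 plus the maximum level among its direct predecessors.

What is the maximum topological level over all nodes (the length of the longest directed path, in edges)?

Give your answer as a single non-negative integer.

Answer: 3

Derivation:
Op 1: add_edge(D, C). Edges now: 1
Op 2: add_edge(A, B). Edges now: 2
Op 3: add_edge(C, A). Edges now: 3
Compute levels (Kahn BFS):
  sources (in-degree 0): D
  process D: level=0
    D->C: in-degree(C)=0, level(C)=1, enqueue
  process C: level=1
    C->A: in-degree(A)=0, level(A)=2, enqueue
  process A: level=2
    A->B: in-degree(B)=0, level(B)=3, enqueue
  process B: level=3
All levels: A:2, B:3, C:1, D:0
max level = 3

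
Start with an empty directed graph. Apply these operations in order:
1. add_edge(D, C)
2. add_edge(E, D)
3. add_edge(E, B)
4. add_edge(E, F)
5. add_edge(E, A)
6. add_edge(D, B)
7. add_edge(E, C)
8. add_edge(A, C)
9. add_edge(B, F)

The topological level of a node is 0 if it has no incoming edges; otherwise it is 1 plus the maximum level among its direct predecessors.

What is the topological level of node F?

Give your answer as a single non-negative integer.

Op 1: add_edge(D, C). Edges now: 1
Op 2: add_edge(E, D). Edges now: 2
Op 3: add_edge(E, B). Edges now: 3
Op 4: add_edge(E, F). Edges now: 4
Op 5: add_edge(E, A). Edges now: 5
Op 6: add_edge(D, B). Edges now: 6
Op 7: add_edge(E, C). Edges now: 7
Op 8: add_edge(A, C). Edges now: 8
Op 9: add_edge(B, F). Edges now: 9
Compute levels (Kahn BFS):
  sources (in-degree 0): E
  process E: level=0
    E->A: in-degree(A)=0, level(A)=1, enqueue
    E->B: in-degree(B)=1, level(B)>=1
    E->C: in-degree(C)=2, level(C)>=1
    E->D: in-degree(D)=0, level(D)=1, enqueue
    E->F: in-degree(F)=1, level(F)>=1
  process A: level=1
    A->C: in-degree(C)=1, level(C)>=2
  process D: level=1
    D->B: in-degree(B)=0, level(B)=2, enqueue
    D->C: in-degree(C)=0, level(C)=2, enqueue
  process B: level=2
    B->F: in-degree(F)=0, level(F)=3, enqueue
  process C: level=2
  process F: level=3
All levels: A:1, B:2, C:2, D:1, E:0, F:3
level(F) = 3

Answer: 3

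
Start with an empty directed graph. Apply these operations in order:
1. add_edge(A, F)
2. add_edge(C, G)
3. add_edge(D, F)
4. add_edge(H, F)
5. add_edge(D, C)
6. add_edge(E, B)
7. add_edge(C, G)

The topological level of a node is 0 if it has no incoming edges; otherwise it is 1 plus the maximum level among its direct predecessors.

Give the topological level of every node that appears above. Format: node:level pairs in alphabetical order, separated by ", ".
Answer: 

Op 1: add_edge(A, F). Edges now: 1
Op 2: add_edge(C, G). Edges now: 2
Op 3: add_edge(D, F). Edges now: 3
Op 4: add_edge(H, F). Edges now: 4
Op 5: add_edge(D, C). Edges now: 5
Op 6: add_edge(E, B). Edges now: 6
Op 7: add_edge(C, G) (duplicate, no change). Edges now: 6
Compute levels (Kahn BFS):
  sources (in-degree 0): A, D, E, H
  process A: level=0
    A->F: in-degree(F)=2, level(F)>=1
  process D: level=0
    D->C: in-degree(C)=0, level(C)=1, enqueue
    D->F: in-degree(F)=1, level(F)>=1
  process E: level=0
    E->B: in-degree(B)=0, level(B)=1, enqueue
  process H: level=0
    H->F: in-degree(F)=0, level(F)=1, enqueue
  process C: level=1
    C->G: in-degree(G)=0, level(G)=2, enqueue
  process B: level=1
  process F: level=1
  process G: level=2
All levels: A:0, B:1, C:1, D:0, E:0, F:1, G:2, H:0

Answer: A:0, B:1, C:1, D:0, E:0, F:1, G:2, H:0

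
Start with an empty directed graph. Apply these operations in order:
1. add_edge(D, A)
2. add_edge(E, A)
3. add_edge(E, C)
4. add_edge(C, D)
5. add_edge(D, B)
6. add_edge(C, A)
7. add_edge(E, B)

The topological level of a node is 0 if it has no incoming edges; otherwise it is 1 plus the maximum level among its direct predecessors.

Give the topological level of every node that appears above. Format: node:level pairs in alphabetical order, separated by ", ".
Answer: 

Answer: A:3, B:3, C:1, D:2, E:0

Derivation:
Op 1: add_edge(D, A). Edges now: 1
Op 2: add_edge(E, A). Edges now: 2
Op 3: add_edge(E, C). Edges now: 3
Op 4: add_edge(C, D). Edges now: 4
Op 5: add_edge(D, B). Edges now: 5
Op 6: add_edge(C, A). Edges now: 6
Op 7: add_edge(E, B). Edges now: 7
Compute levels (Kahn BFS):
  sources (in-degree 0): E
  process E: level=0
    E->A: in-degree(A)=2, level(A)>=1
    E->B: in-degree(B)=1, level(B)>=1
    E->C: in-degree(C)=0, level(C)=1, enqueue
  process C: level=1
    C->A: in-degree(A)=1, level(A)>=2
    C->D: in-degree(D)=0, level(D)=2, enqueue
  process D: level=2
    D->A: in-degree(A)=0, level(A)=3, enqueue
    D->B: in-degree(B)=0, level(B)=3, enqueue
  process A: level=3
  process B: level=3
All levels: A:3, B:3, C:1, D:2, E:0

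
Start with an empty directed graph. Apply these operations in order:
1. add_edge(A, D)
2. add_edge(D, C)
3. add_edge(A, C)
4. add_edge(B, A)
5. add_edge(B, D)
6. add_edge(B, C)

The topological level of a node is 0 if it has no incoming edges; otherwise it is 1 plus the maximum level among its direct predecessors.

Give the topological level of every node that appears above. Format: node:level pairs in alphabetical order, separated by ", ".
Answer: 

Answer: A:1, B:0, C:3, D:2

Derivation:
Op 1: add_edge(A, D). Edges now: 1
Op 2: add_edge(D, C). Edges now: 2
Op 3: add_edge(A, C). Edges now: 3
Op 4: add_edge(B, A). Edges now: 4
Op 5: add_edge(B, D). Edges now: 5
Op 6: add_edge(B, C). Edges now: 6
Compute levels (Kahn BFS):
  sources (in-degree 0): B
  process B: level=0
    B->A: in-degree(A)=0, level(A)=1, enqueue
    B->C: in-degree(C)=2, level(C)>=1
    B->D: in-degree(D)=1, level(D)>=1
  process A: level=1
    A->C: in-degree(C)=1, level(C)>=2
    A->D: in-degree(D)=0, level(D)=2, enqueue
  process D: level=2
    D->C: in-degree(C)=0, level(C)=3, enqueue
  process C: level=3
All levels: A:1, B:0, C:3, D:2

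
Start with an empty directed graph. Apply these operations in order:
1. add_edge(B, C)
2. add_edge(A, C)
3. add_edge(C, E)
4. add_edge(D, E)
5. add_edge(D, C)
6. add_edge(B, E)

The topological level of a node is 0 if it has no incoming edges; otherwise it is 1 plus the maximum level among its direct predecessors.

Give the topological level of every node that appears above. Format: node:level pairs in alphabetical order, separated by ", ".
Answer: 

Op 1: add_edge(B, C). Edges now: 1
Op 2: add_edge(A, C). Edges now: 2
Op 3: add_edge(C, E). Edges now: 3
Op 4: add_edge(D, E). Edges now: 4
Op 5: add_edge(D, C). Edges now: 5
Op 6: add_edge(B, E). Edges now: 6
Compute levels (Kahn BFS):
  sources (in-degree 0): A, B, D
  process A: level=0
    A->C: in-degree(C)=2, level(C)>=1
  process B: level=0
    B->C: in-degree(C)=1, level(C)>=1
    B->E: in-degree(E)=2, level(E)>=1
  process D: level=0
    D->C: in-degree(C)=0, level(C)=1, enqueue
    D->E: in-degree(E)=1, level(E)>=1
  process C: level=1
    C->E: in-degree(E)=0, level(E)=2, enqueue
  process E: level=2
All levels: A:0, B:0, C:1, D:0, E:2

Answer: A:0, B:0, C:1, D:0, E:2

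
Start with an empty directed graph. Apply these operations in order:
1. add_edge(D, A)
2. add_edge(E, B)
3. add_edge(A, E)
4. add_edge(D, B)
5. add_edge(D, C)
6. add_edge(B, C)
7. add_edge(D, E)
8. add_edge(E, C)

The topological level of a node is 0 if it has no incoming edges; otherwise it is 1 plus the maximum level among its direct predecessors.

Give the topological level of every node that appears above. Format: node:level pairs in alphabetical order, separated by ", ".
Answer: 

Answer: A:1, B:3, C:4, D:0, E:2

Derivation:
Op 1: add_edge(D, A). Edges now: 1
Op 2: add_edge(E, B). Edges now: 2
Op 3: add_edge(A, E). Edges now: 3
Op 4: add_edge(D, B). Edges now: 4
Op 5: add_edge(D, C). Edges now: 5
Op 6: add_edge(B, C). Edges now: 6
Op 7: add_edge(D, E). Edges now: 7
Op 8: add_edge(E, C). Edges now: 8
Compute levels (Kahn BFS):
  sources (in-degree 0): D
  process D: level=0
    D->A: in-degree(A)=0, level(A)=1, enqueue
    D->B: in-degree(B)=1, level(B)>=1
    D->C: in-degree(C)=2, level(C)>=1
    D->E: in-degree(E)=1, level(E)>=1
  process A: level=1
    A->E: in-degree(E)=0, level(E)=2, enqueue
  process E: level=2
    E->B: in-degree(B)=0, level(B)=3, enqueue
    E->C: in-degree(C)=1, level(C)>=3
  process B: level=3
    B->C: in-degree(C)=0, level(C)=4, enqueue
  process C: level=4
All levels: A:1, B:3, C:4, D:0, E:2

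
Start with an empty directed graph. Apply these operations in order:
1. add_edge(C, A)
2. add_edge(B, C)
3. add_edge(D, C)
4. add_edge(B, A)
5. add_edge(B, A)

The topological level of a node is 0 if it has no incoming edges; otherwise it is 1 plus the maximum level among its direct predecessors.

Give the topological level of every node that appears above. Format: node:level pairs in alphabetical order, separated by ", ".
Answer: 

Answer: A:2, B:0, C:1, D:0

Derivation:
Op 1: add_edge(C, A). Edges now: 1
Op 2: add_edge(B, C). Edges now: 2
Op 3: add_edge(D, C). Edges now: 3
Op 4: add_edge(B, A). Edges now: 4
Op 5: add_edge(B, A) (duplicate, no change). Edges now: 4
Compute levels (Kahn BFS):
  sources (in-degree 0): B, D
  process B: level=0
    B->A: in-degree(A)=1, level(A)>=1
    B->C: in-degree(C)=1, level(C)>=1
  process D: level=0
    D->C: in-degree(C)=0, level(C)=1, enqueue
  process C: level=1
    C->A: in-degree(A)=0, level(A)=2, enqueue
  process A: level=2
All levels: A:2, B:0, C:1, D:0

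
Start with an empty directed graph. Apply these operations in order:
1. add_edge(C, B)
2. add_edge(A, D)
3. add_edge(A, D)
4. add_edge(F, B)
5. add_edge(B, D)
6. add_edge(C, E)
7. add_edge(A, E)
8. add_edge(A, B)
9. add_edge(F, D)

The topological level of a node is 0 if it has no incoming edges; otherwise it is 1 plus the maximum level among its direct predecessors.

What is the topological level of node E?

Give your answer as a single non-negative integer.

Op 1: add_edge(C, B). Edges now: 1
Op 2: add_edge(A, D). Edges now: 2
Op 3: add_edge(A, D) (duplicate, no change). Edges now: 2
Op 4: add_edge(F, B). Edges now: 3
Op 5: add_edge(B, D). Edges now: 4
Op 6: add_edge(C, E). Edges now: 5
Op 7: add_edge(A, E). Edges now: 6
Op 8: add_edge(A, B). Edges now: 7
Op 9: add_edge(F, D). Edges now: 8
Compute levels (Kahn BFS):
  sources (in-degree 0): A, C, F
  process A: level=0
    A->B: in-degree(B)=2, level(B)>=1
    A->D: in-degree(D)=2, level(D)>=1
    A->E: in-degree(E)=1, level(E)>=1
  process C: level=0
    C->B: in-degree(B)=1, level(B)>=1
    C->E: in-degree(E)=0, level(E)=1, enqueue
  process F: level=0
    F->B: in-degree(B)=0, level(B)=1, enqueue
    F->D: in-degree(D)=1, level(D)>=1
  process E: level=1
  process B: level=1
    B->D: in-degree(D)=0, level(D)=2, enqueue
  process D: level=2
All levels: A:0, B:1, C:0, D:2, E:1, F:0
level(E) = 1

Answer: 1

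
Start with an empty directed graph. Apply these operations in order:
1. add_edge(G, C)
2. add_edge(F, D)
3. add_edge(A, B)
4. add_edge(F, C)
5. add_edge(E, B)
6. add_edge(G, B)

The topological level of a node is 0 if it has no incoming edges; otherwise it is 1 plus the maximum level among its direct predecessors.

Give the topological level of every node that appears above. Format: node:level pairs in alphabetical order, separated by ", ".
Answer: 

Op 1: add_edge(G, C). Edges now: 1
Op 2: add_edge(F, D). Edges now: 2
Op 3: add_edge(A, B). Edges now: 3
Op 4: add_edge(F, C). Edges now: 4
Op 5: add_edge(E, B). Edges now: 5
Op 6: add_edge(G, B). Edges now: 6
Compute levels (Kahn BFS):
  sources (in-degree 0): A, E, F, G
  process A: level=0
    A->B: in-degree(B)=2, level(B)>=1
  process E: level=0
    E->B: in-degree(B)=1, level(B)>=1
  process F: level=0
    F->C: in-degree(C)=1, level(C)>=1
    F->D: in-degree(D)=0, level(D)=1, enqueue
  process G: level=0
    G->B: in-degree(B)=0, level(B)=1, enqueue
    G->C: in-degree(C)=0, level(C)=1, enqueue
  process D: level=1
  process B: level=1
  process C: level=1
All levels: A:0, B:1, C:1, D:1, E:0, F:0, G:0

Answer: A:0, B:1, C:1, D:1, E:0, F:0, G:0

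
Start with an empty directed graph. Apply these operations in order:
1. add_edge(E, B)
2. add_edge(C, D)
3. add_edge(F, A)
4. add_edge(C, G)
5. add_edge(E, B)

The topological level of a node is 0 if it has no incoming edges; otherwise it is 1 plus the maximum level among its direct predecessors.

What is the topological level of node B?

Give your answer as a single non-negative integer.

Answer: 1

Derivation:
Op 1: add_edge(E, B). Edges now: 1
Op 2: add_edge(C, D). Edges now: 2
Op 3: add_edge(F, A). Edges now: 3
Op 4: add_edge(C, G). Edges now: 4
Op 5: add_edge(E, B) (duplicate, no change). Edges now: 4
Compute levels (Kahn BFS):
  sources (in-degree 0): C, E, F
  process C: level=0
    C->D: in-degree(D)=0, level(D)=1, enqueue
    C->G: in-degree(G)=0, level(G)=1, enqueue
  process E: level=0
    E->B: in-degree(B)=0, level(B)=1, enqueue
  process F: level=0
    F->A: in-degree(A)=0, level(A)=1, enqueue
  process D: level=1
  process G: level=1
  process B: level=1
  process A: level=1
All levels: A:1, B:1, C:0, D:1, E:0, F:0, G:1
level(B) = 1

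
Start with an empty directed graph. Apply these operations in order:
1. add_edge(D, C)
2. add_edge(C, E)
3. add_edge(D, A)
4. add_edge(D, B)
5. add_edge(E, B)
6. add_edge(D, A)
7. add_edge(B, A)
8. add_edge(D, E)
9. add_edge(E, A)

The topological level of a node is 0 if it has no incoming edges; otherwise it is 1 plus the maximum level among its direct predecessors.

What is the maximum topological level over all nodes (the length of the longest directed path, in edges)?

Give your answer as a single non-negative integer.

Op 1: add_edge(D, C). Edges now: 1
Op 2: add_edge(C, E). Edges now: 2
Op 3: add_edge(D, A). Edges now: 3
Op 4: add_edge(D, B). Edges now: 4
Op 5: add_edge(E, B). Edges now: 5
Op 6: add_edge(D, A) (duplicate, no change). Edges now: 5
Op 7: add_edge(B, A). Edges now: 6
Op 8: add_edge(D, E). Edges now: 7
Op 9: add_edge(E, A). Edges now: 8
Compute levels (Kahn BFS):
  sources (in-degree 0): D
  process D: level=0
    D->A: in-degree(A)=2, level(A)>=1
    D->B: in-degree(B)=1, level(B)>=1
    D->C: in-degree(C)=0, level(C)=1, enqueue
    D->E: in-degree(E)=1, level(E)>=1
  process C: level=1
    C->E: in-degree(E)=0, level(E)=2, enqueue
  process E: level=2
    E->A: in-degree(A)=1, level(A)>=3
    E->B: in-degree(B)=0, level(B)=3, enqueue
  process B: level=3
    B->A: in-degree(A)=0, level(A)=4, enqueue
  process A: level=4
All levels: A:4, B:3, C:1, D:0, E:2
max level = 4

Answer: 4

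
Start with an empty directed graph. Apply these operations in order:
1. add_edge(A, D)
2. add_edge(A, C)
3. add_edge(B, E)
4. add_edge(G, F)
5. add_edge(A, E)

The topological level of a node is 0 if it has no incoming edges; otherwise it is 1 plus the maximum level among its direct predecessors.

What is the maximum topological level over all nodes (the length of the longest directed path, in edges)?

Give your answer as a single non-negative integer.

Op 1: add_edge(A, D). Edges now: 1
Op 2: add_edge(A, C). Edges now: 2
Op 3: add_edge(B, E). Edges now: 3
Op 4: add_edge(G, F). Edges now: 4
Op 5: add_edge(A, E). Edges now: 5
Compute levels (Kahn BFS):
  sources (in-degree 0): A, B, G
  process A: level=0
    A->C: in-degree(C)=0, level(C)=1, enqueue
    A->D: in-degree(D)=0, level(D)=1, enqueue
    A->E: in-degree(E)=1, level(E)>=1
  process B: level=0
    B->E: in-degree(E)=0, level(E)=1, enqueue
  process G: level=0
    G->F: in-degree(F)=0, level(F)=1, enqueue
  process C: level=1
  process D: level=1
  process E: level=1
  process F: level=1
All levels: A:0, B:0, C:1, D:1, E:1, F:1, G:0
max level = 1

Answer: 1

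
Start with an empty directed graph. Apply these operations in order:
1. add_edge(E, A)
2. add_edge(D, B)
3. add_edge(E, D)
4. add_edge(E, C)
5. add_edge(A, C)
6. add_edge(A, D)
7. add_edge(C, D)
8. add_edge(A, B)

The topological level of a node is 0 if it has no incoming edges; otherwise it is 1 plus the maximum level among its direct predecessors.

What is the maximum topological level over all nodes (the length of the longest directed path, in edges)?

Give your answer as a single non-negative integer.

Answer: 4

Derivation:
Op 1: add_edge(E, A). Edges now: 1
Op 2: add_edge(D, B). Edges now: 2
Op 3: add_edge(E, D). Edges now: 3
Op 4: add_edge(E, C). Edges now: 4
Op 5: add_edge(A, C). Edges now: 5
Op 6: add_edge(A, D). Edges now: 6
Op 7: add_edge(C, D). Edges now: 7
Op 8: add_edge(A, B). Edges now: 8
Compute levels (Kahn BFS):
  sources (in-degree 0): E
  process E: level=0
    E->A: in-degree(A)=0, level(A)=1, enqueue
    E->C: in-degree(C)=1, level(C)>=1
    E->D: in-degree(D)=2, level(D)>=1
  process A: level=1
    A->B: in-degree(B)=1, level(B)>=2
    A->C: in-degree(C)=0, level(C)=2, enqueue
    A->D: in-degree(D)=1, level(D)>=2
  process C: level=2
    C->D: in-degree(D)=0, level(D)=3, enqueue
  process D: level=3
    D->B: in-degree(B)=0, level(B)=4, enqueue
  process B: level=4
All levels: A:1, B:4, C:2, D:3, E:0
max level = 4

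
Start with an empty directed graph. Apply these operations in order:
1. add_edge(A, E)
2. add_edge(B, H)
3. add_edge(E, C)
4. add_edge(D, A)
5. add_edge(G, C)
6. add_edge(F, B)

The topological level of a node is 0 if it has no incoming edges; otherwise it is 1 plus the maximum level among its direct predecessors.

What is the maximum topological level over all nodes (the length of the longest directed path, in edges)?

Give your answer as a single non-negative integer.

Answer: 3

Derivation:
Op 1: add_edge(A, E). Edges now: 1
Op 2: add_edge(B, H). Edges now: 2
Op 3: add_edge(E, C). Edges now: 3
Op 4: add_edge(D, A). Edges now: 4
Op 5: add_edge(G, C). Edges now: 5
Op 6: add_edge(F, B). Edges now: 6
Compute levels (Kahn BFS):
  sources (in-degree 0): D, F, G
  process D: level=0
    D->A: in-degree(A)=0, level(A)=1, enqueue
  process F: level=0
    F->B: in-degree(B)=0, level(B)=1, enqueue
  process G: level=0
    G->C: in-degree(C)=1, level(C)>=1
  process A: level=1
    A->E: in-degree(E)=0, level(E)=2, enqueue
  process B: level=1
    B->H: in-degree(H)=0, level(H)=2, enqueue
  process E: level=2
    E->C: in-degree(C)=0, level(C)=3, enqueue
  process H: level=2
  process C: level=3
All levels: A:1, B:1, C:3, D:0, E:2, F:0, G:0, H:2
max level = 3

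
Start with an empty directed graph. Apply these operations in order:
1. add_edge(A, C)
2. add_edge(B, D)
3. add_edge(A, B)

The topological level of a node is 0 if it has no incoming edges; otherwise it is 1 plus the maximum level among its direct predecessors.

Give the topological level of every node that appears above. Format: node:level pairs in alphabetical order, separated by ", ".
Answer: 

Answer: A:0, B:1, C:1, D:2

Derivation:
Op 1: add_edge(A, C). Edges now: 1
Op 2: add_edge(B, D). Edges now: 2
Op 3: add_edge(A, B). Edges now: 3
Compute levels (Kahn BFS):
  sources (in-degree 0): A
  process A: level=0
    A->B: in-degree(B)=0, level(B)=1, enqueue
    A->C: in-degree(C)=0, level(C)=1, enqueue
  process B: level=1
    B->D: in-degree(D)=0, level(D)=2, enqueue
  process C: level=1
  process D: level=2
All levels: A:0, B:1, C:1, D:2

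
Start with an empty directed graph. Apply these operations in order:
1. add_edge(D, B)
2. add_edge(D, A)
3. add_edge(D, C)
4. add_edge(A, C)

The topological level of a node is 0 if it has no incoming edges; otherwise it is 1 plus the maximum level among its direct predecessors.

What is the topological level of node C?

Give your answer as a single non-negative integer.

Op 1: add_edge(D, B). Edges now: 1
Op 2: add_edge(D, A). Edges now: 2
Op 3: add_edge(D, C). Edges now: 3
Op 4: add_edge(A, C). Edges now: 4
Compute levels (Kahn BFS):
  sources (in-degree 0): D
  process D: level=0
    D->A: in-degree(A)=0, level(A)=1, enqueue
    D->B: in-degree(B)=0, level(B)=1, enqueue
    D->C: in-degree(C)=1, level(C)>=1
  process A: level=1
    A->C: in-degree(C)=0, level(C)=2, enqueue
  process B: level=1
  process C: level=2
All levels: A:1, B:1, C:2, D:0
level(C) = 2

Answer: 2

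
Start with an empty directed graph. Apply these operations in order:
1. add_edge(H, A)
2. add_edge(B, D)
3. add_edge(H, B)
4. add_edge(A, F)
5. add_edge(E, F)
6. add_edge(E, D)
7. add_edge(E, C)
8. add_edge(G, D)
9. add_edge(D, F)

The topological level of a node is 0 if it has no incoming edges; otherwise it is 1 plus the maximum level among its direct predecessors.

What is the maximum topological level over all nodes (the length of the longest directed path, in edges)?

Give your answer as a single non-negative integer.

Answer: 3

Derivation:
Op 1: add_edge(H, A). Edges now: 1
Op 2: add_edge(B, D). Edges now: 2
Op 3: add_edge(H, B). Edges now: 3
Op 4: add_edge(A, F). Edges now: 4
Op 5: add_edge(E, F). Edges now: 5
Op 6: add_edge(E, D). Edges now: 6
Op 7: add_edge(E, C). Edges now: 7
Op 8: add_edge(G, D). Edges now: 8
Op 9: add_edge(D, F). Edges now: 9
Compute levels (Kahn BFS):
  sources (in-degree 0): E, G, H
  process E: level=0
    E->C: in-degree(C)=0, level(C)=1, enqueue
    E->D: in-degree(D)=2, level(D)>=1
    E->F: in-degree(F)=2, level(F)>=1
  process G: level=0
    G->D: in-degree(D)=1, level(D)>=1
  process H: level=0
    H->A: in-degree(A)=0, level(A)=1, enqueue
    H->B: in-degree(B)=0, level(B)=1, enqueue
  process C: level=1
  process A: level=1
    A->F: in-degree(F)=1, level(F)>=2
  process B: level=1
    B->D: in-degree(D)=0, level(D)=2, enqueue
  process D: level=2
    D->F: in-degree(F)=0, level(F)=3, enqueue
  process F: level=3
All levels: A:1, B:1, C:1, D:2, E:0, F:3, G:0, H:0
max level = 3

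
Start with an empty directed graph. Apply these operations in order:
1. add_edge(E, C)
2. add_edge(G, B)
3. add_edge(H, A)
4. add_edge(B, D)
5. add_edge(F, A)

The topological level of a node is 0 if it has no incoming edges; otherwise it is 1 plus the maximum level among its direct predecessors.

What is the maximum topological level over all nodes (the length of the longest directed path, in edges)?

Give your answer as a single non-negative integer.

Answer: 2

Derivation:
Op 1: add_edge(E, C). Edges now: 1
Op 2: add_edge(G, B). Edges now: 2
Op 3: add_edge(H, A). Edges now: 3
Op 4: add_edge(B, D). Edges now: 4
Op 5: add_edge(F, A). Edges now: 5
Compute levels (Kahn BFS):
  sources (in-degree 0): E, F, G, H
  process E: level=0
    E->C: in-degree(C)=0, level(C)=1, enqueue
  process F: level=0
    F->A: in-degree(A)=1, level(A)>=1
  process G: level=0
    G->B: in-degree(B)=0, level(B)=1, enqueue
  process H: level=0
    H->A: in-degree(A)=0, level(A)=1, enqueue
  process C: level=1
  process B: level=1
    B->D: in-degree(D)=0, level(D)=2, enqueue
  process A: level=1
  process D: level=2
All levels: A:1, B:1, C:1, D:2, E:0, F:0, G:0, H:0
max level = 2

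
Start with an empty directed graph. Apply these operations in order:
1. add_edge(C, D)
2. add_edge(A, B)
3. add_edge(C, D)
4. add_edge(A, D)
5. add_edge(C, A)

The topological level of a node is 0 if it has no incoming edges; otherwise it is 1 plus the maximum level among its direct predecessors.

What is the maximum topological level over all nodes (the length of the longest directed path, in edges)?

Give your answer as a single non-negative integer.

Answer: 2

Derivation:
Op 1: add_edge(C, D). Edges now: 1
Op 2: add_edge(A, B). Edges now: 2
Op 3: add_edge(C, D) (duplicate, no change). Edges now: 2
Op 4: add_edge(A, D). Edges now: 3
Op 5: add_edge(C, A). Edges now: 4
Compute levels (Kahn BFS):
  sources (in-degree 0): C
  process C: level=0
    C->A: in-degree(A)=0, level(A)=1, enqueue
    C->D: in-degree(D)=1, level(D)>=1
  process A: level=1
    A->B: in-degree(B)=0, level(B)=2, enqueue
    A->D: in-degree(D)=0, level(D)=2, enqueue
  process B: level=2
  process D: level=2
All levels: A:1, B:2, C:0, D:2
max level = 2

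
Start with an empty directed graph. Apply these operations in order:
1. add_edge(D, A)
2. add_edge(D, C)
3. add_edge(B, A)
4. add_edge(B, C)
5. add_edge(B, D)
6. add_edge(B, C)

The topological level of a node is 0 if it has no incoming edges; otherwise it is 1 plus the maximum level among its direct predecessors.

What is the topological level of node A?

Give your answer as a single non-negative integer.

Op 1: add_edge(D, A). Edges now: 1
Op 2: add_edge(D, C). Edges now: 2
Op 3: add_edge(B, A). Edges now: 3
Op 4: add_edge(B, C). Edges now: 4
Op 5: add_edge(B, D). Edges now: 5
Op 6: add_edge(B, C) (duplicate, no change). Edges now: 5
Compute levels (Kahn BFS):
  sources (in-degree 0): B
  process B: level=0
    B->A: in-degree(A)=1, level(A)>=1
    B->C: in-degree(C)=1, level(C)>=1
    B->D: in-degree(D)=0, level(D)=1, enqueue
  process D: level=1
    D->A: in-degree(A)=0, level(A)=2, enqueue
    D->C: in-degree(C)=0, level(C)=2, enqueue
  process A: level=2
  process C: level=2
All levels: A:2, B:0, C:2, D:1
level(A) = 2

Answer: 2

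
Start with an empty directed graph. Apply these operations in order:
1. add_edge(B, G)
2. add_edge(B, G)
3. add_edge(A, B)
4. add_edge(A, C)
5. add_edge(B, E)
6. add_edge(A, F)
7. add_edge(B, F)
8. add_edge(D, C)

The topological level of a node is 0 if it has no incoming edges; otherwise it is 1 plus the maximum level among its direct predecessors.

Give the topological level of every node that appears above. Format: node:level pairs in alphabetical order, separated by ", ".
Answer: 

Answer: A:0, B:1, C:1, D:0, E:2, F:2, G:2

Derivation:
Op 1: add_edge(B, G). Edges now: 1
Op 2: add_edge(B, G) (duplicate, no change). Edges now: 1
Op 3: add_edge(A, B). Edges now: 2
Op 4: add_edge(A, C). Edges now: 3
Op 5: add_edge(B, E). Edges now: 4
Op 6: add_edge(A, F). Edges now: 5
Op 7: add_edge(B, F). Edges now: 6
Op 8: add_edge(D, C). Edges now: 7
Compute levels (Kahn BFS):
  sources (in-degree 0): A, D
  process A: level=0
    A->B: in-degree(B)=0, level(B)=1, enqueue
    A->C: in-degree(C)=1, level(C)>=1
    A->F: in-degree(F)=1, level(F)>=1
  process D: level=0
    D->C: in-degree(C)=0, level(C)=1, enqueue
  process B: level=1
    B->E: in-degree(E)=0, level(E)=2, enqueue
    B->F: in-degree(F)=0, level(F)=2, enqueue
    B->G: in-degree(G)=0, level(G)=2, enqueue
  process C: level=1
  process E: level=2
  process F: level=2
  process G: level=2
All levels: A:0, B:1, C:1, D:0, E:2, F:2, G:2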